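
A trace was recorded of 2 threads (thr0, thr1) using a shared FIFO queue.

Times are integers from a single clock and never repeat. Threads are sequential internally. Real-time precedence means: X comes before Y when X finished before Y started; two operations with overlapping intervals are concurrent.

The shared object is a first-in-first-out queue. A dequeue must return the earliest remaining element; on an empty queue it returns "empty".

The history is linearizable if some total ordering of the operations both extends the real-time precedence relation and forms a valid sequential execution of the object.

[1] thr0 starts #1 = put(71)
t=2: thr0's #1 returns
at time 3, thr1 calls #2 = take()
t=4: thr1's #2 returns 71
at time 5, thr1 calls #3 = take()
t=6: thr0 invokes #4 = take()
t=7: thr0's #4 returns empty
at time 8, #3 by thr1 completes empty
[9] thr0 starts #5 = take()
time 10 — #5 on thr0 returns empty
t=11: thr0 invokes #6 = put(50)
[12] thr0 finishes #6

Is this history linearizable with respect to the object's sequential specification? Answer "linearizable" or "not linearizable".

witness order: #1, #2, #3, #4, #5, #6
step 1: #1 put(71) — queue <71>
step 2: #2 take() → 71 — queue <>
step 3: #3 take() → empty — queue <>
step 4: #4 take() → empty — queue <>
step 5: #5 take() → empty — queue <>
step 6: #6 put(50) — queue <50>

linearizable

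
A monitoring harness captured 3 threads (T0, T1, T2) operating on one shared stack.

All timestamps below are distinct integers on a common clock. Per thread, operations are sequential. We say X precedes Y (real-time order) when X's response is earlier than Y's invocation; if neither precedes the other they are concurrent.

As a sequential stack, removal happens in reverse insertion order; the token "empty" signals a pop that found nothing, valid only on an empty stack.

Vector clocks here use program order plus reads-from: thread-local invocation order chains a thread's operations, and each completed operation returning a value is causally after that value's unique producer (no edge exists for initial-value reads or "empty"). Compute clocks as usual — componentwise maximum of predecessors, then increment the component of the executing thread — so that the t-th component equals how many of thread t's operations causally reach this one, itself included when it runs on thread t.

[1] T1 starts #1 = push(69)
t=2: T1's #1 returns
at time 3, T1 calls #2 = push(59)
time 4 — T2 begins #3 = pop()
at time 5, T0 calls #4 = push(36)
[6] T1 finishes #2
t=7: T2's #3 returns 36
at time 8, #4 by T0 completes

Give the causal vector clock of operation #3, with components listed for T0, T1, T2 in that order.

(1, 0, 1)

root op #1, invoked 1: fresh clock plus T1's own tick → (0, 1, 0)
root op #4, invoked 5: fresh clock plus T0's own tick → (1, 0, 0)
from VC(#1)=(0, 1, 0), #2 (invoked 3) maxes components and bumps T1 → (0, 2, 0)
from VC(#4)=(1, 0, 0), #3 (invoked 4) maxes components and bumps T2 → (1, 0, 1)
target: VC(#3) = (1, 0, 1)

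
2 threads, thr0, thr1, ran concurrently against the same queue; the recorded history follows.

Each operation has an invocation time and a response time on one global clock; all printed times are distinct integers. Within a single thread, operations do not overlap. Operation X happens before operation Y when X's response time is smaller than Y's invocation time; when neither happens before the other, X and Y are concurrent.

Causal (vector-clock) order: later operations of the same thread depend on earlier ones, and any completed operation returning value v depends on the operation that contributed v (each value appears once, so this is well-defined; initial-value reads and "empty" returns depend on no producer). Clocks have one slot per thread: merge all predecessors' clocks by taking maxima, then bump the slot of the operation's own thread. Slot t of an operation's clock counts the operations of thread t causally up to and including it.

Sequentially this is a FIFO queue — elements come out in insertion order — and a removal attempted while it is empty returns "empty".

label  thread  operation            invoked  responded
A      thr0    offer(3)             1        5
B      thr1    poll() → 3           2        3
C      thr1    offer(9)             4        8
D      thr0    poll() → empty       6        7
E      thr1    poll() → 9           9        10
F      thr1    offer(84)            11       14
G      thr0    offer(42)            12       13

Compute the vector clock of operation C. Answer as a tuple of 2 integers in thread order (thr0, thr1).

root op A, invoked 1: fresh clock plus thr0's own tick → (1, 0)
VC(B, invoked at 2): max of VC(A)=(1, 0), then +1 on thread thr1 → (1, 1)
VC(D, invoked at 6): max of VC(A)=(1, 0), then +1 on thread thr0 → (2, 0)
VC(C, invoked at 4): max of VC(B)=(1, 1), then +1 on thread thr1 → (1, 2)
VC(G, invoked at 12): max of VC(D)=(2, 0), then +1 on thread thr0 → (3, 0)
VC(E, invoked at 9): max of VC(C)=(1, 2), then +1 on thread thr1 → (1, 3)
VC(F, invoked at 11): max of VC(E)=(1, 3), then +1 on thread thr1 → (1, 4)
target: VC(C) = (1, 2)

(1, 2)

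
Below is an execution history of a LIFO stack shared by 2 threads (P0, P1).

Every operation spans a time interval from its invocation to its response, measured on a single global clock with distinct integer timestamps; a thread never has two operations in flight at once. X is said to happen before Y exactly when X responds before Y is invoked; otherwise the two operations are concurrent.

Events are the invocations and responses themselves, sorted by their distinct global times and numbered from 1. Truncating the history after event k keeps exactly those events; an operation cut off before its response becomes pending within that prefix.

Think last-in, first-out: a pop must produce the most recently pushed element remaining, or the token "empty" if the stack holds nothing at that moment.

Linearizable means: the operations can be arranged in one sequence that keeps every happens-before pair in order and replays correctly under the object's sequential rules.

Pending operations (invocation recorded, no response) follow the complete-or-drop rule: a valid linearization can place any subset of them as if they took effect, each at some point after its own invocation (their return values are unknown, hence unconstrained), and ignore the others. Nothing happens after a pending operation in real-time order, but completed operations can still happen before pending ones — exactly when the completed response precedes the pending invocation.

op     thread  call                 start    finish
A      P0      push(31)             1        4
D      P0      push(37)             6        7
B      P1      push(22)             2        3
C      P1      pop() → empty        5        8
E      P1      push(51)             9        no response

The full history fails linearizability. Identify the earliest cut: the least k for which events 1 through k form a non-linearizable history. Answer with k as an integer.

one valid order for events 1..7 is A, B, C, D:
after step 1 (A push(31)): stack <31>
after step 2 (B push(22)): stack <31,22>
after step 3 (C pop() (pending, included)): stack <31>
after step 4 (D push(37)): stack <31,37>
with event 8 included (C responding at time 8), all real-time-consistent orders fail
for example A, B, C, D fails at step 3: C pop() → empty is not legal there
for example A, B, D, C fails at step 4: C pop() → empty is not legal there

8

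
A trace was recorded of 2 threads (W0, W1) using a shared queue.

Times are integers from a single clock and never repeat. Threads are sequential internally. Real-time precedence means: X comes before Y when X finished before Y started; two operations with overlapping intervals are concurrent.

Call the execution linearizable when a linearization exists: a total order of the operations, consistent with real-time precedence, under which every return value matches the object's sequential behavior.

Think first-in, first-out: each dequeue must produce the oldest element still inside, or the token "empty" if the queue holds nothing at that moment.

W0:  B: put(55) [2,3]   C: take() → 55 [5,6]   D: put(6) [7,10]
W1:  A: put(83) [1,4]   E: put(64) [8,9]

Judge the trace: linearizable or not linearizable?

a witness: B, A, C, D, E
step 1: B put(55) — queue <55>
step 2: A put(83) — queue <55,83>
step 3: C take() → 55 — queue <83>
step 4: D put(6) — queue <83,6>
step 5: E put(64) — queue <83,6,64>

linearizable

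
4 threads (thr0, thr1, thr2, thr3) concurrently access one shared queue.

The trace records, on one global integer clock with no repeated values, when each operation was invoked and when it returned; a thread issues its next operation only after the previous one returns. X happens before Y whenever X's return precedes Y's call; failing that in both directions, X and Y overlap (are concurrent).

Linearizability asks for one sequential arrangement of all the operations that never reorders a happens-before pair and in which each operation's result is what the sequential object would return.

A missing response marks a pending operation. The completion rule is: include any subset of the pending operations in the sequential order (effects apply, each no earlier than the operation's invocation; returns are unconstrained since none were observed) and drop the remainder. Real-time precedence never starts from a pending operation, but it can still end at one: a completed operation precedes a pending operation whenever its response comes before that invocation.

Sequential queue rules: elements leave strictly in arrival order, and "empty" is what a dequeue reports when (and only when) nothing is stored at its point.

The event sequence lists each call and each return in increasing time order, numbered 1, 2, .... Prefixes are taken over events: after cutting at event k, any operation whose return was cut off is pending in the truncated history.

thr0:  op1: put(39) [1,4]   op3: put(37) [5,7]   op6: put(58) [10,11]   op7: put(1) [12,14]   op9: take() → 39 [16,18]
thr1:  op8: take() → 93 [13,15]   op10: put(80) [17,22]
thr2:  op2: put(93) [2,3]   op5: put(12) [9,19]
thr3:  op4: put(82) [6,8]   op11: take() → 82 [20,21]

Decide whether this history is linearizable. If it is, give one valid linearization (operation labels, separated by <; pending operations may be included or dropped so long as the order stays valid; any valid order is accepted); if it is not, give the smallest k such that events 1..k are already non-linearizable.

step 1: op2 put(93) — queue <93>
step 2: op1 put(39) — queue <93,39>
step 3: op4 put(82) — queue <93,39,82>
step 4: op3 put(37) — queue <93,39,82,37>
step 5: op5 put(12) — queue <93,39,82,37,12>
step 6: op6 put(58) — queue <93,39,82,37,12,58>
step 7: op7 put(1) — queue <93,39,82,37,12,58,1>
step 8: op8 take() → 93 — queue <39,82,37,12,58,1>
step 9: op9 take() → 39 — queue <82,37,12,58,1>
step 10: op10 put(80) — queue <82,37,12,58,1,80>
step 11: op11 take() → 82 — queue <37,12,58,1,80>

linearizable — witness: op2 < op1 < op4 < op3 < op5 < op6 < op7 < op8 < op9 < op10 < op11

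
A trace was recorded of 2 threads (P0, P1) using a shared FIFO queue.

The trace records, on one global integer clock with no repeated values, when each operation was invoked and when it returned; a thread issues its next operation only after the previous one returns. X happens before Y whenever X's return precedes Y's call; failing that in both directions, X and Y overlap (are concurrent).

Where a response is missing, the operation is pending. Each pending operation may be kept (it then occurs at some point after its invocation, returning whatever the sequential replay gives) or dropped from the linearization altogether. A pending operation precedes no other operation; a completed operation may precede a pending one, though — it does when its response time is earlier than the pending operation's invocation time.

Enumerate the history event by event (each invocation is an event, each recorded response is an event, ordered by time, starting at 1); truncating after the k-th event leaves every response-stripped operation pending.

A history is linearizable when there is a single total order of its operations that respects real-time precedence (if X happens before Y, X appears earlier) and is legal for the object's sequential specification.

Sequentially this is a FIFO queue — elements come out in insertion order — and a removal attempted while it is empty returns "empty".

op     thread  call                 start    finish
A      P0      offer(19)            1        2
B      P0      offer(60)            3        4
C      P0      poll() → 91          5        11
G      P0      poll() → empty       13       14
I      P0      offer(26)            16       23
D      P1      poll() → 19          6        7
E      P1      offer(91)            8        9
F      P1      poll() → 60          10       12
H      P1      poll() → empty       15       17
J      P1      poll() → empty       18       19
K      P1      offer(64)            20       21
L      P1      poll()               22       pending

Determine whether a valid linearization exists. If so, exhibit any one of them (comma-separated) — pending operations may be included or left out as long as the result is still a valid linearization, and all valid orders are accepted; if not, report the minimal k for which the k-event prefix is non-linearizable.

step 1: A offer(19) — queue <19>
step 2: B offer(60) — queue <19,60>
step 3: D poll() → 19 — queue <60>
step 4: E offer(91) — queue <60,91>
step 5: F poll() → 60 — queue <91>
step 6: C poll() → 91 — queue <>
step 7: G poll() → empty — queue <>
step 8: H poll() → empty — queue <>
step 9: J poll() → empty — queue <>
step 10: I offer(26) — queue <26>
step 11: K offer(64) — queue <26,64>

linearizable — witness: A, B, D, E, F, C, G, H, J, I, K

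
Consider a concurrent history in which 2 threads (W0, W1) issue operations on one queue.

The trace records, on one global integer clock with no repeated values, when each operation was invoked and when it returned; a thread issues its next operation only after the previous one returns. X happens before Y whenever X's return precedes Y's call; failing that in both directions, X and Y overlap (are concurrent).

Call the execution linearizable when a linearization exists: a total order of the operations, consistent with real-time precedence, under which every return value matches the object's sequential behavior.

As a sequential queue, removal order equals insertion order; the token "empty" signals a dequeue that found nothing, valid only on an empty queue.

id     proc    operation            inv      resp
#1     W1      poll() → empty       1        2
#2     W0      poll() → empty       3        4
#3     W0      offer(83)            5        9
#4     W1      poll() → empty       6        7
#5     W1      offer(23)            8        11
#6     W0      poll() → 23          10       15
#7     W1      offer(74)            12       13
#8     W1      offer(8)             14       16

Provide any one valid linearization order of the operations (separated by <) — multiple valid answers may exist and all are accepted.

#1 < #2 < #4 < #5 < #3 < #6 < #7 < #8

step 1: #1 poll() → empty — queue <>
step 2: #2 poll() → empty — queue <>
step 3: #4 poll() → empty — queue <>
step 4: #5 offer(23) — queue <23>
step 5: #3 offer(83) — queue <23,83>
step 6: #6 poll() → 23 — queue <83>
step 7: #7 offer(74) — queue <83,74>
step 8: #8 offer(8) — queue <83,74,8>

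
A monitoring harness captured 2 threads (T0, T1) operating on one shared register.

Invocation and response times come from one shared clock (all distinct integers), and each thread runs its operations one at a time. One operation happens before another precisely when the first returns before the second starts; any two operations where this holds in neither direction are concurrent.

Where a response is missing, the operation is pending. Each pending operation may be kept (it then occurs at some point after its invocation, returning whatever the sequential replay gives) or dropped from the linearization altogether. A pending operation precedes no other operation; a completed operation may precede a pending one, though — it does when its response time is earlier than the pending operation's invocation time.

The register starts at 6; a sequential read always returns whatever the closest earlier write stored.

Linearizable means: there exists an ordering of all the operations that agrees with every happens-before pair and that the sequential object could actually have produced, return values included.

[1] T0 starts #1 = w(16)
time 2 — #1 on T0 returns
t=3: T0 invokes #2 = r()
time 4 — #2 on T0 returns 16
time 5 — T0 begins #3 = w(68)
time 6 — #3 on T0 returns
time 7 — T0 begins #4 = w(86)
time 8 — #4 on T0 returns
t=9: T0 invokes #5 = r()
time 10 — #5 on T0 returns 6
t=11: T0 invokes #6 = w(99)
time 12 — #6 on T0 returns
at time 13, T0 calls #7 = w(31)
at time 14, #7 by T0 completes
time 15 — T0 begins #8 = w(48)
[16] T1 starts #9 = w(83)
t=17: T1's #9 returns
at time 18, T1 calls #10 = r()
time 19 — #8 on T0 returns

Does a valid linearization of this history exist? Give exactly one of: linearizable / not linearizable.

already the first 10 events (up to #5's response at time 10) admit no linearization; the first 9 still do
the sole real-time-consistent order of 5 completed operations fails the register replay
for example #1, #2, #3, #4, #5 fails at step 5: #5 r() → 6 is not legal there

not linearizable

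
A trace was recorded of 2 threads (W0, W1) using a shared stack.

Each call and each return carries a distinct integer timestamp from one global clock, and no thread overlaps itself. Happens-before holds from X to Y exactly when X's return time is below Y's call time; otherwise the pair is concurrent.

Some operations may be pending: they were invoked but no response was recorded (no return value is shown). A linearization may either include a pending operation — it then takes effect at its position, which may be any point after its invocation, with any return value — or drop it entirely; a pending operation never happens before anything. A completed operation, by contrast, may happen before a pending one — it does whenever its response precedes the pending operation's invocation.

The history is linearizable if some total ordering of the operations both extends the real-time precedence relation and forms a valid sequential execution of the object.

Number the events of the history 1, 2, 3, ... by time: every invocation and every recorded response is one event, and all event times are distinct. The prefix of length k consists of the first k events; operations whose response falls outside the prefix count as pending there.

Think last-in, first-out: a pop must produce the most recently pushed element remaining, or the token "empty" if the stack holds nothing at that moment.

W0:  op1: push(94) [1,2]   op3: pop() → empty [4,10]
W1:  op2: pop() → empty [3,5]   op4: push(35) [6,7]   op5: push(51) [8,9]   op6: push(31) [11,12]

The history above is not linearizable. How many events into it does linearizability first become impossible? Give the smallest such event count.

10

events 1..9 are linearizable; a witness order is op1, op3, op2, op4, op5:
1. op1 push(94), leaving stack <94>
2. op3 pop() (pending, included), leaving stack <>
3. op2 pop() → empty, leaving stack <>
4. op4 push(35), leaving stack <35>
5. op5 push(51), leaving stack <35,51>
with event 10 included (op3 responding at time 10), all real-time-consistent orders fail
e.g. op1, op2, op3, op4, op5: illegal at step 2, since op2 pop() → empty cannot apply there
e.g. op1, op2, op4, op3, op5: illegal at step 2, since op2 pop() → empty cannot apply there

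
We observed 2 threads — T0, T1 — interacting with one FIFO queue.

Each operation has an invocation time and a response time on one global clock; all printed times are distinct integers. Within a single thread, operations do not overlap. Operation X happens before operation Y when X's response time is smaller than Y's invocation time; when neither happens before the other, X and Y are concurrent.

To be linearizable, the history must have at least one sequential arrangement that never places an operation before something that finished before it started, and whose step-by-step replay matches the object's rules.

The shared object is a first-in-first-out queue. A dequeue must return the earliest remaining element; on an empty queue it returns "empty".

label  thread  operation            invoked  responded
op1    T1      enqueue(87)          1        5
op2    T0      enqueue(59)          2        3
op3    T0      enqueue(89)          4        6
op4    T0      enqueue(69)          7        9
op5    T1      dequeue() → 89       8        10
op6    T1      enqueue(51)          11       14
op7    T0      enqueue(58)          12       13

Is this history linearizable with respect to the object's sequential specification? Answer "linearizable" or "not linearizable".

not linearizable

cut after 9 events: linearizable; cut after 10 events (op5 responds, time 10): not linearizable
6 orders of the 5 completed FIFO queue ops respect real time; none is legal
sample order op1, op2, op3, op4, op5 stalls at step 5 — op5 dequeue() → 89 has no legal effect
sample order op1, op2, op3, op5, op4 stalls at step 4 — op5 dequeue() → 89 has no legal effect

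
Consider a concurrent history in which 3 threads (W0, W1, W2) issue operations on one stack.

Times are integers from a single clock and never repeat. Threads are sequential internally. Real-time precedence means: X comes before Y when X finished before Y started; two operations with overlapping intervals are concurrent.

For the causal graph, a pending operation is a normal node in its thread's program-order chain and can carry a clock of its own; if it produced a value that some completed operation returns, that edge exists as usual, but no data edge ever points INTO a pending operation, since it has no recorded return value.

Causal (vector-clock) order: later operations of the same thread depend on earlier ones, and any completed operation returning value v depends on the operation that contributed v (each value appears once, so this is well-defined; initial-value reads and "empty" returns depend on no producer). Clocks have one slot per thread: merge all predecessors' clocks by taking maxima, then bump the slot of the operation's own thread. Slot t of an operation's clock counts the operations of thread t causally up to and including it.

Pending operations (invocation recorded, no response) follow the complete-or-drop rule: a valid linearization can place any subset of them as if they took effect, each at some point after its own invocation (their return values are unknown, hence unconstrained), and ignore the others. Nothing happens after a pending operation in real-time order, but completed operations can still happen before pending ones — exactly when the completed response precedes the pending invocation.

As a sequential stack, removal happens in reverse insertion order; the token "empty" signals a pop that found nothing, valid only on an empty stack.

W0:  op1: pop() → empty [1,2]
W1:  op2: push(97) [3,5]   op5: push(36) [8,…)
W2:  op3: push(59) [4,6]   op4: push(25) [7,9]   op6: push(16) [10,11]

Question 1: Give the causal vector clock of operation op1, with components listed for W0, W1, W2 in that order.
Answer: (1, 0, 0)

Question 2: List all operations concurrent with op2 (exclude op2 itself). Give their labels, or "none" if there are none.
Answer: op3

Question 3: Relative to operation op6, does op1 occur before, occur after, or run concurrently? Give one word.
Answer: before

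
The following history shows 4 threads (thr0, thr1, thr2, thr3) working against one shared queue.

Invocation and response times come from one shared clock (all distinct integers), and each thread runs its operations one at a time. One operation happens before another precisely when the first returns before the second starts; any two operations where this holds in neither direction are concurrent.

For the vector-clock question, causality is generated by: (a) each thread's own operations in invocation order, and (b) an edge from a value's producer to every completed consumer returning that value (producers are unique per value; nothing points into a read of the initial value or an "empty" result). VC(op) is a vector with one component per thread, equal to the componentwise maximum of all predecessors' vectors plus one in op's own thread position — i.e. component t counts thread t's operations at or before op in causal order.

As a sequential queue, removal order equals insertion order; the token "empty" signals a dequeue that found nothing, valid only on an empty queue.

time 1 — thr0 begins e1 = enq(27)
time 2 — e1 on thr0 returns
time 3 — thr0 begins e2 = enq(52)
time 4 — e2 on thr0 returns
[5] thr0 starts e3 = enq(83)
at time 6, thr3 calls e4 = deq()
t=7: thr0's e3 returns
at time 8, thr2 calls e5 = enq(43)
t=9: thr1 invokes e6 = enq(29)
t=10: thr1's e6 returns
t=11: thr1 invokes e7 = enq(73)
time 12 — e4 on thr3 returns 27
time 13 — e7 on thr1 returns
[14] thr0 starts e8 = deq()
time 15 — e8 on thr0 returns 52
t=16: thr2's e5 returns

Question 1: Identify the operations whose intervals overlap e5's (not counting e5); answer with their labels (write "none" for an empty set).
e4, e6, e7, e8

overlap test against e5 [8,16]: concurrent iff the interval meets 8..16
e1 [1,2]: before
e2 [3,4]: before
e3 [5,7]: before
e4 [6,12]: concurrent
e6 [9,10]: concurrent
e7 [11,13]: concurrent
e8 [14,15]: concurrent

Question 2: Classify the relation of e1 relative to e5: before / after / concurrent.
before

e1 spans [1,2], e5 spans [8,16]
resp(e1)=2 < inv(e5)=8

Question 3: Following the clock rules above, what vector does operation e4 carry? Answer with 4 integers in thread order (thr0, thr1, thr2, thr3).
(1, 0, 0, 1)

root op e5, invoked 8: fresh clock plus thr2's own tick → (0, 0, 1, 0)
root op e6, invoked 9: fresh clock plus thr1's own tick → (0, 1, 0, 0)
root op e1, invoked 1: fresh clock plus thr0's own tick → (1, 0, 0, 0)
e7 (invocation 11): componentwise max over VC(e6)=(0, 1, 0, 0), +1 at thr1, giving (0, 2, 0, 0)
e4 (invocation 6): componentwise max over VC(e1)=(1, 0, 0, 0), +1 at thr3, giving (1, 0, 0, 1)
e2 (invocation 3): componentwise max over VC(e1)=(1, 0, 0, 0), +1 at thr0, giving (2, 0, 0, 0)
e3 (invocation 5): componentwise max over VC(e2)=(2, 0, 0, 0), +1 at thr0, giving (3, 0, 0, 0)
e8 (invocation 14): componentwise max over VC(e2)=(2, 0, 0, 0), VC(e3)=(3, 0, 0, 0), +1 at thr0, giving (4, 0, 0, 0)
target: VC(e4) = (1, 0, 0, 1)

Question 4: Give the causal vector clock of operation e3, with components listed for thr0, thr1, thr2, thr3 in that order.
(3, 0, 0, 0)

no predecessors for e5 (invoked 8): thr2 increments from zero → (0, 0, 1, 0)
no predecessors for e6 (invoked 9): thr1 increments from zero → (0, 1, 0, 0)
no predecessors for e1 (invoked 1): thr0 increments from zero → (1, 0, 0, 0)
invoked at 11, e7 merges VC(e6)=(0, 1, 0, 0) and bumps thr1's slot → (0, 2, 0, 0)
invoked at 6, e4 merges VC(e1)=(1, 0, 0, 0) and bumps thr3's slot → (1, 0, 0, 1)
invoked at 3, e2 merges VC(e1)=(1, 0, 0, 0) and bumps thr0's slot → (2, 0, 0, 0)
invoked at 5, e3 merges VC(e2)=(2, 0, 0, 0) and bumps thr0's slot → (3, 0, 0, 0)
invoked at 14, e8 merges VC(e2)=(2, 0, 0, 0), VC(e3)=(3, 0, 0, 0) and bumps thr0's slot → (4, 0, 0, 0)
target: VC(e3) = (3, 0, 0, 0)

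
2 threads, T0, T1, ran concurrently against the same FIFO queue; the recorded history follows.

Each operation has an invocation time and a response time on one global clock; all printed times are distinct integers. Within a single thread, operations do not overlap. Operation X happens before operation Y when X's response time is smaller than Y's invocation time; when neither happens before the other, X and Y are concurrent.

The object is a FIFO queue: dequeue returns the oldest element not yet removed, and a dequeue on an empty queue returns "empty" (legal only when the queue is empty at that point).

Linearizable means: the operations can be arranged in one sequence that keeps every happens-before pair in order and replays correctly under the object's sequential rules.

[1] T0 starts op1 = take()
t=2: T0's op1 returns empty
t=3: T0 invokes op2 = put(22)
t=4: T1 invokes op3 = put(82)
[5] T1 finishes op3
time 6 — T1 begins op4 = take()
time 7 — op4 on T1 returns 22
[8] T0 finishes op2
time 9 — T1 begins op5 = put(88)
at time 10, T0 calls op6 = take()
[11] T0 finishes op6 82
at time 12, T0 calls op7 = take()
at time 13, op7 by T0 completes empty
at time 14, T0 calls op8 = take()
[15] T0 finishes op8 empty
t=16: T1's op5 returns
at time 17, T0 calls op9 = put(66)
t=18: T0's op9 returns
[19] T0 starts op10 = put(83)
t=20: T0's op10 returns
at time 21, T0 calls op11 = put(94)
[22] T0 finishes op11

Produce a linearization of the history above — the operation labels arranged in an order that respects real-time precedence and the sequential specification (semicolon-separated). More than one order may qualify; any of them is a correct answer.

op1; op2; op3; op4; op6; op7; op8; op5; op9; op10; op11

1. op1 take() → empty, leaving queue <>
2. op2 put(22), leaving queue <22>
3. op3 put(82), leaving queue <22,82>
4. op4 take() → 22, leaving queue <82>
5. op6 take() → 82, leaving queue <>
6. op7 take() → empty, leaving queue <>
7. op8 take() → empty, leaving queue <>
8. op5 put(88), leaving queue <88>
9. op9 put(66), leaving queue <88,66>
10. op10 put(83), leaving queue <88,66,83>
11. op11 put(94), leaving queue <88,66,83,94>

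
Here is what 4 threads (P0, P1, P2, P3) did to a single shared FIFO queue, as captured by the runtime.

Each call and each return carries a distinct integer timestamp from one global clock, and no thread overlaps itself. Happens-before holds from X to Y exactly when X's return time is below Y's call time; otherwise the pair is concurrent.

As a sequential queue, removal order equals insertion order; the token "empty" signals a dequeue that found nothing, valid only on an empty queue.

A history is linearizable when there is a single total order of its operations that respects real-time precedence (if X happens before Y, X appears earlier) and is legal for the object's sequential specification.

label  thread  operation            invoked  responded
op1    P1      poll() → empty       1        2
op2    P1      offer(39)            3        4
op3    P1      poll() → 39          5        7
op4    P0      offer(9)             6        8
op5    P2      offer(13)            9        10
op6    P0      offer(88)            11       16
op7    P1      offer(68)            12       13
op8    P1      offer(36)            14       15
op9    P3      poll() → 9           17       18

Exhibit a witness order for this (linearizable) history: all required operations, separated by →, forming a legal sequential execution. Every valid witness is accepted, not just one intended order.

op1 → op2 → op3 → op4 → op5 → op6 → op7 → op8 → op9

step 1: op1 poll() → empty — queue <>
step 2: op2 offer(39) — queue <39>
step 3: op3 poll() → 39 — queue <>
step 4: op4 offer(9) — queue <9>
step 5: op5 offer(13) — queue <9,13>
step 6: op6 offer(88) — queue <9,13,88>
step 7: op7 offer(68) — queue <9,13,88,68>
step 8: op8 offer(36) — queue <9,13,88,68,36>
step 9: op9 poll() → 9 — queue <13,88,68,36>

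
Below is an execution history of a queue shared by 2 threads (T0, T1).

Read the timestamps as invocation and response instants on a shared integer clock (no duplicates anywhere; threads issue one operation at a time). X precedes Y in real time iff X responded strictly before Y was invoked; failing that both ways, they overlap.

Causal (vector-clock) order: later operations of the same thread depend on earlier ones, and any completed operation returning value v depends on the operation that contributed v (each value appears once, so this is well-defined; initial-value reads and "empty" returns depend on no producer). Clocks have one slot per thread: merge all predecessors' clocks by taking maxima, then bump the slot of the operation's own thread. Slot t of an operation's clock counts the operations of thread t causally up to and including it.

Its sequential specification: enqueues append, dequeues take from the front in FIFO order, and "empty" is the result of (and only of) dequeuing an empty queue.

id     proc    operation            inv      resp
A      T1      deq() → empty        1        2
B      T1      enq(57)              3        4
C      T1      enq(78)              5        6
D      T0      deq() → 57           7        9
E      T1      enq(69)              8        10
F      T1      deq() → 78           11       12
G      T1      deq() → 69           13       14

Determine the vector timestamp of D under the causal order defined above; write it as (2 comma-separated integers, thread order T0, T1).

(1, 2)

root op A, invoked 1: fresh clock plus T1's own tick → (0, 1)
B, invoked 3, takes VC(A)=(0, 1) under max, adds 1 for T1 → (0, 2)
C, invoked 5, takes VC(B)=(0, 2) under max, adds 1 for T1 → (0, 3)
D, invoked 7, takes VC(B)=(0, 2) under max, adds 1 for T0 → (1, 2)
E, invoked 8, takes VC(C)=(0, 3) under max, adds 1 for T1 → (0, 4)
F, invoked 11, takes VC(C)=(0, 3), VC(E)=(0, 4) under max, adds 1 for T1 → (0, 5)
G, invoked 13, takes VC(E)=(0, 4), VC(F)=(0, 5) under max, adds 1 for T1 → (0, 6)
target: VC(D) = (1, 2)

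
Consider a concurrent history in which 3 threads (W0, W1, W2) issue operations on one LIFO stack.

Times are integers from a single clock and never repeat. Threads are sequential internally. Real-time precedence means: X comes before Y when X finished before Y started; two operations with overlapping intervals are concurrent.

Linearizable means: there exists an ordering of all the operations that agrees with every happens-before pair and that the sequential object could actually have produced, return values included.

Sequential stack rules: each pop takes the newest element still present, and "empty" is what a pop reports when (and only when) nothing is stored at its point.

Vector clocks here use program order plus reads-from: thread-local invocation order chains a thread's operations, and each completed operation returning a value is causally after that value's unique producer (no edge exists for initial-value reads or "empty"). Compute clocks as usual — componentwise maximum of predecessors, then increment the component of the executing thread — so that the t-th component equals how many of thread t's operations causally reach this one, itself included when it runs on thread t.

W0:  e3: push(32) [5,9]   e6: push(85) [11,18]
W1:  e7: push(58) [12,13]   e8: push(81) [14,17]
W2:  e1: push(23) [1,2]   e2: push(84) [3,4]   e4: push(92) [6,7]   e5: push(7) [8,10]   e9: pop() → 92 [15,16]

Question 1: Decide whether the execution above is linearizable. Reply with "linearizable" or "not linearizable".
not linearizable

events 1..15 are fine; event 16 — the response of e9 at time 16 — makes the prefix non-linearizable
real-time-consistent orders of the 7 completed operations: 3 — all fail the LIFO stack replay
include/drop combinations of the 2 pending operations (e6, e8) were all tried; none helps
e.g. e1, e2, e3, e4, e5, e7, e9 (pending dropped): illegal at step 7, since e9 pop() → 92 cannot apply there
e.g. e1, e2, e4, e3, e5, e7, e9 (pending dropped): illegal at step 7, since e9 pop() → 92 cannot apply there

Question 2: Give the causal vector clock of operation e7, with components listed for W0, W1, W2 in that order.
(0, 1, 0)

e1 (invocation 1): nothing precedes it; W2's component alone gives (0, 0, 1)
e7 (invocation 12): nothing precedes it; W1's component alone gives (0, 1, 0)
e3 (invocation 5): nothing precedes it; W0's component alone gives (1, 0, 0)
VC(e2, invoked at 3): max of VC(e1)=(0, 0, 1), then +1 on thread W2 → (0, 0, 2)
VC(e8, invoked at 14): max of VC(e7)=(0, 1, 0), then +1 on thread W1 → (0, 2, 0)
VC(e6, invoked at 11): max of VC(e3)=(1, 0, 0), then +1 on thread W0 → (2, 0, 0)
VC(e4, invoked at 6): max of VC(e2)=(0, 0, 2), then +1 on thread W2 → (0, 0, 3)
VC(e5, invoked at 8): max of VC(e4)=(0, 0, 3), then +1 on thread W2 → (0, 0, 4)
VC(e9, invoked at 15): max of VC(e4)=(0, 0, 3), VC(e5)=(0, 0, 4), then +1 on thread W2 → (0, 0, 5)
target: VC(e7) = (0, 1, 0)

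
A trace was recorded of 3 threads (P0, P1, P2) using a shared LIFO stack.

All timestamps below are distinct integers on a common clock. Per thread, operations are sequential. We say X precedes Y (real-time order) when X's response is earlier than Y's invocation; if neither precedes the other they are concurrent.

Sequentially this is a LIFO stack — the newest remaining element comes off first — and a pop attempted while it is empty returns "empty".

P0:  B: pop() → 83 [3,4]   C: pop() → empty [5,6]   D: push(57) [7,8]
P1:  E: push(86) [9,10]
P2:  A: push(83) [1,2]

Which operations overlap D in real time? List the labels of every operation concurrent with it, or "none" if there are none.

none

D runs from 7 to 8; window-overlapping ops are concurrent
A [1,2]: before
B [3,4]: before
C [5,6]: before
E [9,10]: after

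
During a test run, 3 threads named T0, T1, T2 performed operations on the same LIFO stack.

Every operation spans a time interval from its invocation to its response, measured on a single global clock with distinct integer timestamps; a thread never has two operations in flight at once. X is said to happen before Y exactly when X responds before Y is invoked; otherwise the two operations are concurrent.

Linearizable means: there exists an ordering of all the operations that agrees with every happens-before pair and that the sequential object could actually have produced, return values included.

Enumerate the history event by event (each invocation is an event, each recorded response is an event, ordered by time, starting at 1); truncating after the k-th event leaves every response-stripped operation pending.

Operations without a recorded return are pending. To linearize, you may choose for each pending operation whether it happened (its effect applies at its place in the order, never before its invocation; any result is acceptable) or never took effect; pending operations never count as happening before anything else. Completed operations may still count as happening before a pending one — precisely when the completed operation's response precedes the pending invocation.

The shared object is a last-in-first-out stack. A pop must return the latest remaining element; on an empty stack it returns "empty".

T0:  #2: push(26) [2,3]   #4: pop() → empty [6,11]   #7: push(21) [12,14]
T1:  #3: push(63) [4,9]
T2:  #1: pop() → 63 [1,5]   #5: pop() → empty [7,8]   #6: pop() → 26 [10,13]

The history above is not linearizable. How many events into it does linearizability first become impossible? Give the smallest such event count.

one valid order for events 1..10 is #2, #3, #1, #4, #5:
1. #2 push(26), leaving stack <26>
2. #3 push(63), leaving stack <26,63>
3. #1 pop() → 63, leaving stack <26>
4. #4 pop() (pending, included), leaving stack <>
5. #5 pop() → empty, leaving stack <>
event 11 — #4's response, time 11 — after it, nothing linearizes
no completion choice of the 1 pending operation (#6) rescues it — every subset was tried
one such order, #1, #2, #3, #4, #5 (pending dropped), breaks at step 1 where #1 pop() → 63 is illegal
one such order, #1, #2, #3, #5, #4 (pending dropped), breaks at step 1 where #1 pop() → 63 is illegal

11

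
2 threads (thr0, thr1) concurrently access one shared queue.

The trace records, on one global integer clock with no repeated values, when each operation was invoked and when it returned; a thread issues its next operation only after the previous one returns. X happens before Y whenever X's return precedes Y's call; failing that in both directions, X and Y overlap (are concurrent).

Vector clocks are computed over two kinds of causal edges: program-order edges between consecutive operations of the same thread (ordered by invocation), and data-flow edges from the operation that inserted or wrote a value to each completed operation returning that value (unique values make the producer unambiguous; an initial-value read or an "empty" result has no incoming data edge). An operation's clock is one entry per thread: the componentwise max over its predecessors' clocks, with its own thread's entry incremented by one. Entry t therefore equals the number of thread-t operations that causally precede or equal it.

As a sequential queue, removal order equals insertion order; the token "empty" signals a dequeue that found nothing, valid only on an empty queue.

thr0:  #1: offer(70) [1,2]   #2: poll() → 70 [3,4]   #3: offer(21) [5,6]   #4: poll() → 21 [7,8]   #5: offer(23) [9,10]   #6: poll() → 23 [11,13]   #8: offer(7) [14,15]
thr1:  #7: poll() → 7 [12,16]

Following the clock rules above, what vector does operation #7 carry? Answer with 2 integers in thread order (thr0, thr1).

(7, 1)

#1, invoked 1, has no incoming edges; only thr0's bump applies → (1, 0)
#2, invoked 3, takes VC(#1)=(1, 0) under max, adds 1 for thr0 → (2, 0)
#3, invoked 5, takes VC(#2)=(2, 0) under max, adds 1 for thr0 → (3, 0)
#4, invoked 7, takes VC(#3)=(3, 0) under max, adds 1 for thr0 → (4, 0)
#5, invoked 9, takes VC(#4)=(4, 0) under max, adds 1 for thr0 → (5, 0)
#6, invoked 11, takes VC(#5)=(5, 0) under max, adds 1 for thr0 → (6, 0)
#8, invoked 14, takes VC(#6)=(6, 0) under max, adds 1 for thr0 → (7, 0)
#7, invoked 12, takes VC(#8)=(7, 0) under max, adds 1 for thr1 → (7, 1)
target: VC(#7) = (7, 1)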